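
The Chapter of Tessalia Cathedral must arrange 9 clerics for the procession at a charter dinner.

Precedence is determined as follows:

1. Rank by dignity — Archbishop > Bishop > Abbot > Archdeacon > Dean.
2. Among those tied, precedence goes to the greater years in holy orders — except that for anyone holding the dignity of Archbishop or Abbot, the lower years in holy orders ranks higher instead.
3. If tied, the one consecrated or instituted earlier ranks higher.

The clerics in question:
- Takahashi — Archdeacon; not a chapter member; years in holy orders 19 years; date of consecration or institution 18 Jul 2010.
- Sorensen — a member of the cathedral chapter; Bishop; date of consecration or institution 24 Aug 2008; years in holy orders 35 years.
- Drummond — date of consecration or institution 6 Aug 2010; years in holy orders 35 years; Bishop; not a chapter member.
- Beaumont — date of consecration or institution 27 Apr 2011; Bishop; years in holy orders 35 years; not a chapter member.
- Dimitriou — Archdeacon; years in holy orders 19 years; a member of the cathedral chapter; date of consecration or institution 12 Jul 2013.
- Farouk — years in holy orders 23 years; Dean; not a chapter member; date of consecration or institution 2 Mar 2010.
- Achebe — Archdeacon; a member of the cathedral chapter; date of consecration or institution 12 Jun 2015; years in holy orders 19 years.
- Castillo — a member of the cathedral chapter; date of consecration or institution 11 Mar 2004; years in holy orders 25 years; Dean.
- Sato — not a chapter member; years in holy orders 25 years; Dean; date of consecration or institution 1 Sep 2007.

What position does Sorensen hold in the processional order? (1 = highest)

By dignity: Sorensen, Drummond and Beaumont (Bishop); then Takahashi, Dimitriou and Achebe (Archdeacon); then Castillo, Sato and Farouk (Dean).
Sorensen, Drummond and Beaumont all have years in holy orders 35 years, so the next rule applies.
Among Sorensen, Drummond and Beaumont, by date of consecration or institution (earlier first): Sorensen (24 Aug 2008) before Drummond (6 Aug 2010) before Beaumont (27 Apr 2011).
Takahashi, Dimitriou and Achebe all have years in holy orders 19 years, so the next rule applies.
Among Takahashi, Dimitriou and Achebe, by date of consecration or institution (earlier first): Takahashi (18 Jul 2010) before Dimitriou (12 Jul 2013) before Achebe (12 Jun 2015).
Among Castillo, Sato and Farouk, by years in holy orders (higher first): Castillo and Sato (25 years) before Farouk (23 years).
Among Castillo and Sato, by date of consecration or institution (earlier first): Castillo (11 Mar 2004) before Sato (1 Sep 2007).
Order: Sorensen, Drummond, Beaumont, Takahashi, Dimitriou, Achebe, Castillo, Sato, Farouk. So position 1.

1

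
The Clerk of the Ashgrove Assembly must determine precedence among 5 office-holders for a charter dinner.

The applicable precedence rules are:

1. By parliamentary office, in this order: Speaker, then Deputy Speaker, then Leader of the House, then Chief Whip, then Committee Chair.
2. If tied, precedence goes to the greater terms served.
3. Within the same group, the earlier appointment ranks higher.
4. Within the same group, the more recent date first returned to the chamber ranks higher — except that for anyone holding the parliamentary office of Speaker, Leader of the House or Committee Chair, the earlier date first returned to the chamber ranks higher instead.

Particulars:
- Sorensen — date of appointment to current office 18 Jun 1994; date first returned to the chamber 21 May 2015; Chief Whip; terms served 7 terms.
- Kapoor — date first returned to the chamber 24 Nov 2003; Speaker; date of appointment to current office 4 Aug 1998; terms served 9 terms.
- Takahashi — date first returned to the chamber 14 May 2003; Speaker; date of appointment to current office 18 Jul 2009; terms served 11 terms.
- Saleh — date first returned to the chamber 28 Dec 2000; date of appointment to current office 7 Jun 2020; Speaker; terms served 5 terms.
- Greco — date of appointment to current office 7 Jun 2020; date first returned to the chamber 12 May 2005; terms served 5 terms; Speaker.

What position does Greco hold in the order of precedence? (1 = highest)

4

By parliamentary office: Takahashi, Kapoor, Saleh and Greco (Speaker); then Sorensen (Chief Whip).
Among Takahashi, Kapoor, Saleh and Greco, by terms served (higher first): Takahashi (11 terms) before Kapoor (9 terms) before Saleh and Greco (5 terms).
Saleh and Greco both have date of appointment to current office 7 Jun 2020, so the next rule applies.
Among Saleh and Greco, by date first returned to the chamber (earlier first) (reversed rule for this group): Saleh (28 Dec 2000) before Greco (12 May 2005).
Order: Takahashi, Kapoor, Saleh, Greco, Sorensen. So position 4.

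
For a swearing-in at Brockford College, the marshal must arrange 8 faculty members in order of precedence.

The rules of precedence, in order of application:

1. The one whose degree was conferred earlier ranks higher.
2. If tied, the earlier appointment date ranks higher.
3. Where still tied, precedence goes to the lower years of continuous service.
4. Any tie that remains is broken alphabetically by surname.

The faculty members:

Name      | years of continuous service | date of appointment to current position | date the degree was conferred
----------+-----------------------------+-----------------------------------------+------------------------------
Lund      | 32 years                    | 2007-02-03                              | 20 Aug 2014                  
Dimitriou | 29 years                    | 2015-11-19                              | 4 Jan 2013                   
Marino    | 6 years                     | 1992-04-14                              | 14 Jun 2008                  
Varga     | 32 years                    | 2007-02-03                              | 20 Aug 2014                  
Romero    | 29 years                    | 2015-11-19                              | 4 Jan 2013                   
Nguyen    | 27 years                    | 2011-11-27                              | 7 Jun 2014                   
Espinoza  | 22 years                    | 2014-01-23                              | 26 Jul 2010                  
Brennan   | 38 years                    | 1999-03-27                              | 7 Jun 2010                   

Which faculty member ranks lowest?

By date the degree was conferred (earlier first): Marino (14 Jun 2008); then Brennan (7 Jun 2010); then Espinoza (26 Jul 2010); then Dimitriou and Romero (both 4 Jan 2013); then Nguyen (7 Jun 2014); then Lund and Varga (both 20 Aug 2014).
Dimitriou and Romero both have date of appointment to current position 2015-11-19, so the next rule applies.
Dimitriou and Romero both have years of continuous service 29 years, so the next rule applies.
Among Dimitriou and Romero, alphabetically by surname: Dimitriou before Romero.
Lund and Varga both have date of appointment to current position 2007-02-03, so the next rule applies.
Lund and Varga both have years of continuous service 32 years, so the next rule applies.
Among Lund and Varga, alphabetically by surname: Lund before Varga.
Order: Marino, Brennan, Espinoza, Dimitriou, Romero, Nguyen, Lund, Varga.

Varga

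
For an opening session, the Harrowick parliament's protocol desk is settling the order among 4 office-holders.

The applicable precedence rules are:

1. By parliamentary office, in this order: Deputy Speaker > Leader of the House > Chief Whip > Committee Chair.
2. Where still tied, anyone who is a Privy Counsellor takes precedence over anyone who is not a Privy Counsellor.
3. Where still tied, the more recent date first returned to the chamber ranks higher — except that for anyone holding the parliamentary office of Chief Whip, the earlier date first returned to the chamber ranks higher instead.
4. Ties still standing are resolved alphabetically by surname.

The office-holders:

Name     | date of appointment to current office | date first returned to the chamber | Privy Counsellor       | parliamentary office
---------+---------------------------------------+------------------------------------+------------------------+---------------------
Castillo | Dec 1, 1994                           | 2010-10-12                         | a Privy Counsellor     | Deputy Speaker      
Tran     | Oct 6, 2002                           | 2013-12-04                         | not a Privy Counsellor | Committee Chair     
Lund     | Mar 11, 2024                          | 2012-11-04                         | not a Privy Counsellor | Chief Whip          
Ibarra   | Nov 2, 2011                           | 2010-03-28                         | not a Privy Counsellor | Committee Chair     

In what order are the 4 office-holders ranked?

By parliamentary office: Castillo (Deputy Speaker); then Lund (Chief Whip); then Tran and Ibarra (Committee Chair).
Tran and Ibarra are each not a Privy Counsellor, so the next rule applies.
Among Tran and Ibarra, by date first returned to the chamber (later first): Tran (2013-12-04) before Ibarra (2010-03-28).
Full order: Castillo, Lund, Tran, Ibarra.

Castillo, Lund, Tran, Ibarra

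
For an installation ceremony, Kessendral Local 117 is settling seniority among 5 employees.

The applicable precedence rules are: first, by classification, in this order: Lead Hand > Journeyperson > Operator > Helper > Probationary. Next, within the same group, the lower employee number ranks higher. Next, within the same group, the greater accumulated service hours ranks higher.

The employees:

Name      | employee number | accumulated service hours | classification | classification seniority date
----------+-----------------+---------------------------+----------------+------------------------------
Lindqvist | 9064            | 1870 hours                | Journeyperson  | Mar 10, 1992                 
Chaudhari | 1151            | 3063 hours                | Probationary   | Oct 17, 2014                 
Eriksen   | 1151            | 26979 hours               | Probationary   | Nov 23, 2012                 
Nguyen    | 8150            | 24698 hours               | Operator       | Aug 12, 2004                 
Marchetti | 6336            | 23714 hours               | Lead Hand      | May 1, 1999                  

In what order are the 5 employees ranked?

Marchetti, Lindqvist, Nguyen, Eriksen, Chaudhari

By classification: Marchetti (Lead Hand); then Lindqvist (Journeyperson); then Nguyen (Operator); then Eriksen and Chaudhari (Probationary).
Eriksen and Chaudhari both have employee number 1151, so the next rule applies.
Among Eriksen and Chaudhari, by accumulated service hours (higher first): Eriksen (26979 hours) before Chaudhari (3063 hours).
Full order: Marchetti, Lindqvist, Nguyen, Eriksen, Chaudhari.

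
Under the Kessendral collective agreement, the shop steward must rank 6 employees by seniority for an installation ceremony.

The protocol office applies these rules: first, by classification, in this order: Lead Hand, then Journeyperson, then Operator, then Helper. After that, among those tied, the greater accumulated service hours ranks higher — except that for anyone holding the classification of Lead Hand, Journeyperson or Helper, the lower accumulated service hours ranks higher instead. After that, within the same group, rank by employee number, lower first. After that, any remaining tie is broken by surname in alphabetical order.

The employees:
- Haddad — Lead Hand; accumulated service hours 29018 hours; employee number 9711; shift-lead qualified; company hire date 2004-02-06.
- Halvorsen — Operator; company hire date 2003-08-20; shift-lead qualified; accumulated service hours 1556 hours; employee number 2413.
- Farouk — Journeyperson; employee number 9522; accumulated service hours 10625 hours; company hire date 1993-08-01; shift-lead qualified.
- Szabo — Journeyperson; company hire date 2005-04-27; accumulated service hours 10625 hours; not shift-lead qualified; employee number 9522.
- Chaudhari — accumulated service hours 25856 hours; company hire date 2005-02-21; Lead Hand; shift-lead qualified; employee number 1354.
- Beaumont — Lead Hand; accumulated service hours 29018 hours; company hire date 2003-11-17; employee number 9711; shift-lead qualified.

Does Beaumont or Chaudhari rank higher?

By classification: Chaudhari, Beaumont and Haddad (Lead Hand); then Farouk and Szabo (Journeyperson); then Halvorsen (Operator).
Among Chaudhari, Beaumont and Haddad, by accumulated service hours (lower first) (reversed rule for this group): Chaudhari (25856 hours) before Beaumont and Haddad (29018 hours).
Beaumont and Haddad both have employee number 9711, so the next rule applies.
Among Beaumont and Haddad, alphabetically by surname: Beaumont before Haddad.
Farouk and Szabo both have accumulated service hours 10625 hours, so the next rule applies.
Farouk and Szabo both have employee number 9522, so the next rule applies.
Among Farouk and Szabo, alphabetically by surname: Farouk before Szabo.
So Chaudhari takes precedence.

Chaudhari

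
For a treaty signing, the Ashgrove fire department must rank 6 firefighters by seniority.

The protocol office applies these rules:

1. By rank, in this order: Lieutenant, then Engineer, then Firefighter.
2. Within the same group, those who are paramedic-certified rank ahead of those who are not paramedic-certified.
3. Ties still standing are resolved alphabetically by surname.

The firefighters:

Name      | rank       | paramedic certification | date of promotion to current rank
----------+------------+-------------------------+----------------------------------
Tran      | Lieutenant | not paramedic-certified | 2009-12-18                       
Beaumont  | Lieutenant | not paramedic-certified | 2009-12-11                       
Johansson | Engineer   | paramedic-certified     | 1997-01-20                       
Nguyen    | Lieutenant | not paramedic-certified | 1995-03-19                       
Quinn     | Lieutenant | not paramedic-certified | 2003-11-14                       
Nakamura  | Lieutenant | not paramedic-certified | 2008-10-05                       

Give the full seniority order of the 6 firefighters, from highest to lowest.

By rank: Beaumont, Nakamura, Nguyen, Quinn and Tran (Lieutenant); then Johansson (Engineer).
Beaumont, Nakamura, Nguyen, Quinn and Tran are each not paramedic-certified, so the next rule applies.
Among Beaumont, Nakamura, Nguyen, Quinn and Tran, alphabetically by surname: Beaumont before Nakamura before Nguyen before Quinn before Tran.
Full order: Beaumont, Nakamura, Nguyen, Quinn, Tran, Johansson.

Beaumont, Nakamura, Nguyen, Quinn, Tran, Johansson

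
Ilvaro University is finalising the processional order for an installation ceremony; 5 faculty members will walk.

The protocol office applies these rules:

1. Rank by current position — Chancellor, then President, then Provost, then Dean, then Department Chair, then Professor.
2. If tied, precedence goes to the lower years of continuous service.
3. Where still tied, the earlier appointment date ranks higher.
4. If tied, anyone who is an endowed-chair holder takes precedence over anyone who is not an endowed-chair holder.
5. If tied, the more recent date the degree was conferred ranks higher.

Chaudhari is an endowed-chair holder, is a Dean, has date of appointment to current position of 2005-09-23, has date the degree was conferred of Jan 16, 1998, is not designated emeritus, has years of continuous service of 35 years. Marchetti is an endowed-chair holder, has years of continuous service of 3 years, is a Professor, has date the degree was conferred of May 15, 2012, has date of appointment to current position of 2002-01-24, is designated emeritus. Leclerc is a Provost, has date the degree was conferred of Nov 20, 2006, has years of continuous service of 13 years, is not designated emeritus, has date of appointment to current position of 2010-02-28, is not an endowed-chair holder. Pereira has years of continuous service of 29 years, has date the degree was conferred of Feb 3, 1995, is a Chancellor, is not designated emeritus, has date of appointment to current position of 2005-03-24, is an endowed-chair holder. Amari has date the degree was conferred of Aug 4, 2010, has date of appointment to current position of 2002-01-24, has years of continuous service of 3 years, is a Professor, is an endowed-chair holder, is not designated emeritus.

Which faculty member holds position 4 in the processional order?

By current position: Pereira (Chancellor); then Leclerc (Provost); then Chaudhari (Dean); then Marchetti and Amari (Professor).
Marchetti and Amari both have years of continuous service 3 years, so the next rule applies.
Marchetti and Amari both have date of appointment to current position 2002-01-24, so the next rule applies.
Marchetti and Amari are each an endowed-chair holder, so the next rule applies.
Among Marchetti and Amari, by date the degree was conferred (later first): Marchetti (May 15, 2012) before Amari (Aug 4, 2010).
Order: Pereira, Leclerc, Chaudhari, Marchetti, Amari.

Marchetti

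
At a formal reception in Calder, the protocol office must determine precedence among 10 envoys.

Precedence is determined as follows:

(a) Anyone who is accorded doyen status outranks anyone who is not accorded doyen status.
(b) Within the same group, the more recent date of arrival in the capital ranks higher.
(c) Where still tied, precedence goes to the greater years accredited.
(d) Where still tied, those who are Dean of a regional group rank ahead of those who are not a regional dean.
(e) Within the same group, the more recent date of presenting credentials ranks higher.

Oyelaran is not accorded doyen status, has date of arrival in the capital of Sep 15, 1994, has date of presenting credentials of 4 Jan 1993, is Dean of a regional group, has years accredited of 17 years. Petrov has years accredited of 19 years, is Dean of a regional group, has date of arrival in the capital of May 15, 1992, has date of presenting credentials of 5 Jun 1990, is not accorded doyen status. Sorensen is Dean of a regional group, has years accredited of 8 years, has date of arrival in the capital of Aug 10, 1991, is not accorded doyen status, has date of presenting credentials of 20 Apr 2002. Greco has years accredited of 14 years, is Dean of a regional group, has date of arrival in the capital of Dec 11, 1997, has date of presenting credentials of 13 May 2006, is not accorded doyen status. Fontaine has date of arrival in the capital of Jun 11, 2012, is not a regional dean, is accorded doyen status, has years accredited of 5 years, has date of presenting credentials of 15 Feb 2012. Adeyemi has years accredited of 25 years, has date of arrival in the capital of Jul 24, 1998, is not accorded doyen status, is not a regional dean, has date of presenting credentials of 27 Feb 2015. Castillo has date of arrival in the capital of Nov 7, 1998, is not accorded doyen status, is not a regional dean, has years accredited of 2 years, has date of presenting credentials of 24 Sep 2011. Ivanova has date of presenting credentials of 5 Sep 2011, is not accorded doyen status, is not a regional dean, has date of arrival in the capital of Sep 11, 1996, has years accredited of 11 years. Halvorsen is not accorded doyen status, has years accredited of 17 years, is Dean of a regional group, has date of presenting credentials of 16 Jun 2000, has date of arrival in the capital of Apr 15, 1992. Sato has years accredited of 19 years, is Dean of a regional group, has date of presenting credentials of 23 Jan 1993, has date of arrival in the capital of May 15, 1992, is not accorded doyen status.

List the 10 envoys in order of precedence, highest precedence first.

By the first rule: Fontaine (accorded doyen status); then Castillo, Adeyemi, Greco, Ivanova, Oyelaran, Sato, Petrov, Halvorsen and Sorensen (each not accorded doyen status).
Among Castillo, Adeyemi, Greco, Ivanova, Oyelaran, Sato, Petrov, Halvorsen and Sorensen, by date of arrival in the capital (later first): Castillo (Nov 7, 1998) before Adeyemi (Jul 24, 1998) before Greco (Dec 11, 1997) before Ivanova (Sep 11, 1996) before Oyelaran (Sep 15, 1994) before Sato and Petrov (May 15, 1992) before Halvorsen (Apr 15, 1992) before Sorensen (Aug 10, 1991).
Sato and Petrov both have years accredited 19 years, so the next rule applies.
Sato and Petrov are each Dean of a regional group, so the next rule applies.
Among Sato and Petrov, by date of presenting credentials (later first): Sato (23 Jan 1993) before Petrov (5 Jun 1990).
Full order: Fontaine, Castillo, Adeyemi, Greco, Ivanova, Oyelaran, Sato, Petrov, Halvorsen, Sorensen.

Fontaine, Castillo, Adeyemi, Greco, Ivanova, Oyelaran, Sato, Petrov, Halvorsen, Sorensen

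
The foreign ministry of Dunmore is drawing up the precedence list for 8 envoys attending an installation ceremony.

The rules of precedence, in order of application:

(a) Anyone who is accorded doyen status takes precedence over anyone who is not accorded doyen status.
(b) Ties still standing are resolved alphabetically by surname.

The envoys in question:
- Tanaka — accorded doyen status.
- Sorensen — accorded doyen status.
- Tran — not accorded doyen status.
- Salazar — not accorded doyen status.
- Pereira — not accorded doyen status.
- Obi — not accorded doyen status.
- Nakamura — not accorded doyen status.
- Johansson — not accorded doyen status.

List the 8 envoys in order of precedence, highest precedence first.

Sorensen, Tanaka, Johansson, Nakamura, Obi, Pereira, Salazar, Tran

By the first rule: Sorensen and Tanaka (both accorded doyen status); then Johansson, Nakamura, Obi, Pereira, Salazar and Tran (each not accorded doyen status).
Among Sorensen and Tanaka, alphabetically by surname: Sorensen before Tanaka.
Among Johansson, Nakamura, Obi, Pereira, Salazar and Tran, alphabetically by surname: Johansson before Nakamura before Obi before Pereira before Salazar before Tran.
Full order: Sorensen, Tanaka, Johansson, Nakamura, Obi, Pereira, Salazar, Tran.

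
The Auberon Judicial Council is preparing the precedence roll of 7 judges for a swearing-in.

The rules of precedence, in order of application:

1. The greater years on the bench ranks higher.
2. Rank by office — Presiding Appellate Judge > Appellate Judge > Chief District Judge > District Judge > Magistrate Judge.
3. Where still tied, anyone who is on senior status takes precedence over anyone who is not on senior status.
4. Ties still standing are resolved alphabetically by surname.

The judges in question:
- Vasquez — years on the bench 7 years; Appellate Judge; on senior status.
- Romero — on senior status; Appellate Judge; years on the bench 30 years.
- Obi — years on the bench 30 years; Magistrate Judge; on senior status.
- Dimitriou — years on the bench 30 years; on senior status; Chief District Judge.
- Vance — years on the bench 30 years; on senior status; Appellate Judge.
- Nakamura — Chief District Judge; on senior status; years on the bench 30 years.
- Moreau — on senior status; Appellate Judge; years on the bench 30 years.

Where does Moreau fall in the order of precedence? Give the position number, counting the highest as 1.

1

By years on the bench (higher first): Moreau, Romero, Vance, Dimitriou, Nakamura and Obi (each 30 years); then Vasquez (7 years).
Among Moreau, Romero, Vance, Dimitriou, Nakamura and Obi, by office: Moreau, Romero and Vance (Appellate Judge) before Dimitriou and Nakamura (Chief District Judge) before Obi (Magistrate Judge).
Moreau, Romero and Vance are each on senior status, so the next rule applies.
Among Moreau, Romero and Vance, alphabetically by surname: Moreau before Romero before Vance.
Dimitriou and Nakamura are each on senior status, so the next rule applies.
Among Dimitriou and Nakamura, alphabetically by surname: Dimitriou before Nakamura.
Order: Moreau, Romero, Vance, Dimitriou, Nakamura, Obi, Vasquez. So position 1.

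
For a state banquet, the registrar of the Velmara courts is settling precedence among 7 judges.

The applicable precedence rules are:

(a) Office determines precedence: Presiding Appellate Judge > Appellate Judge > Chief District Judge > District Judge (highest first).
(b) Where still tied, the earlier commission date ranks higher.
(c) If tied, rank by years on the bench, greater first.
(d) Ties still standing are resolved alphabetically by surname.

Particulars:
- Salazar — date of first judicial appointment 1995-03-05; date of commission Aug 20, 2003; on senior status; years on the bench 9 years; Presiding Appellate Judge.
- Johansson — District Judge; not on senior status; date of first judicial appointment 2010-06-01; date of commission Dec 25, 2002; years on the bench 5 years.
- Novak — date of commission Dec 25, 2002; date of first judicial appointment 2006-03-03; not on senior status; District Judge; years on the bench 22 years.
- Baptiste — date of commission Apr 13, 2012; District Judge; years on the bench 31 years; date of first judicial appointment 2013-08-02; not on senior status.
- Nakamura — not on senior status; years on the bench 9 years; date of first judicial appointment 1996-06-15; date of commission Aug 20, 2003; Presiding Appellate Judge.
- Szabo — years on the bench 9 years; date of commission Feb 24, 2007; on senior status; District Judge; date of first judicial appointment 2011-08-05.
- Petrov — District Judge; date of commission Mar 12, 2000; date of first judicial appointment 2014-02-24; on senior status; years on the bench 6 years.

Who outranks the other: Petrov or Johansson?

Petrov

By office: Nakamura and Salazar (Presiding Appellate Judge); then Petrov, Novak, Johansson, Szabo and Baptiste (District Judge).
Nakamura and Salazar both have date of commission Aug 20, 2003, so the next rule applies.
Nakamura and Salazar both have years on the bench 9 years, so the next rule applies.
Among Nakamura and Salazar, alphabetically by surname: Nakamura before Salazar.
Among Petrov, Novak, Johansson, Szabo and Baptiste, by date of commission (earlier first): Petrov (Mar 12, 2000) before Novak and Johansson (Dec 25, 2002) before Szabo (Feb 24, 2007) before Baptiste (Apr 13, 2012).
Among Novak and Johansson, by years on the bench (higher first): Novak (22 years) before Johansson (5 years).
So Petrov takes precedence.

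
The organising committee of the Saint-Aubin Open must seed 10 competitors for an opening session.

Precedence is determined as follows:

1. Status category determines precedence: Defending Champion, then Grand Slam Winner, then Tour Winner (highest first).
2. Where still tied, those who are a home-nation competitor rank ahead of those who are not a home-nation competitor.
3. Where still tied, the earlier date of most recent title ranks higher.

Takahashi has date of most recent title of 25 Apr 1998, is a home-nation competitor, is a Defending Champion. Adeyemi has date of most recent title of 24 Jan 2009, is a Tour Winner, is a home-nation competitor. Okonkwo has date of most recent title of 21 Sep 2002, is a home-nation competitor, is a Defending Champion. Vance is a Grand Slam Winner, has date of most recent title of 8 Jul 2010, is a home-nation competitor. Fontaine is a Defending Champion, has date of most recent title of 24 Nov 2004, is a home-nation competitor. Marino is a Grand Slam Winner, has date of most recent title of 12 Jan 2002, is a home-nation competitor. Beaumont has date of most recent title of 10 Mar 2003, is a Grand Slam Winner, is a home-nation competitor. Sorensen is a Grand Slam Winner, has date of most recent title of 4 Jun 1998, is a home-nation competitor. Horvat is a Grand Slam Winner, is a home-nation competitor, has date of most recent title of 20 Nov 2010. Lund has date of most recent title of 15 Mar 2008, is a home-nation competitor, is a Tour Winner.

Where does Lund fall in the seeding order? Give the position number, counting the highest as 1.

By status category: Takahashi, Okonkwo and Fontaine (Defending Champion); then Sorensen, Marino, Beaumont, Vance and Horvat (Grand Slam Winner); then Lund and Adeyemi (Tour Winner).
Takahashi, Okonkwo and Fontaine are each a home-nation competitor, so the next rule applies.
Among Takahashi, Okonkwo and Fontaine, by date of most recent title (earlier first): Takahashi (25 Apr 1998) before Okonkwo (21 Sep 2002) before Fontaine (24 Nov 2004).
Sorensen, Marino, Beaumont, Vance and Horvat are each a home-nation competitor, so the next rule applies.
Among Sorensen, Marino, Beaumont, Vance and Horvat, by date of most recent title (earlier first): Sorensen (4 Jun 1998) before Marino (12 Jan 2002) before Beaumont (10 Mar 2003) before Vance (8 Jul 2010) before Horvat (20 Nov 2010).
Lund and Adeyemi are each a home-nation competitor, so the next rule applies.
Among Lund and Adeyemi, by date of most recent title (earlier first): Lund (15 Mar 2008) before Adeyemi (24 Jan 2009).
Order: Takahashi, Okonkwo, Fontaine, Sorensen, Marino, Beaumont, Vance, Horvat, Lund, Adeyemi. So position 9.

9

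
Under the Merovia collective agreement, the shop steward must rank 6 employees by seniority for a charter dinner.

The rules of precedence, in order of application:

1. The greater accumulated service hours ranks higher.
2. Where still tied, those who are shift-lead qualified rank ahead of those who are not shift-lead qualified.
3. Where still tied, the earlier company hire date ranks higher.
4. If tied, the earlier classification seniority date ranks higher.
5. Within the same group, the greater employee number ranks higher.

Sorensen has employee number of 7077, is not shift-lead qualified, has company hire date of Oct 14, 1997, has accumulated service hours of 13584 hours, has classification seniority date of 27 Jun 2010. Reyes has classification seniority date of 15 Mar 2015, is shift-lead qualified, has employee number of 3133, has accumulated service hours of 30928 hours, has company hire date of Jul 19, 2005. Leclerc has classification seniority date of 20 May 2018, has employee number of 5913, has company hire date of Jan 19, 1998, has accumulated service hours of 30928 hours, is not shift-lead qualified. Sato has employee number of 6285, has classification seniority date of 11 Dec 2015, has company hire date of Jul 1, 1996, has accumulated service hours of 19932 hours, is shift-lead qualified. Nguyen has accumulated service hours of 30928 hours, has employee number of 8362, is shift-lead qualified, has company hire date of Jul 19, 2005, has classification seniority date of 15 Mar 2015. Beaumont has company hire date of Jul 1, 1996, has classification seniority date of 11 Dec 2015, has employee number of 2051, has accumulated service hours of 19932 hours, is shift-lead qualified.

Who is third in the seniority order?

By accumulated service hours (higher first): Nguyen, Reyes and Leclerc (each 30928 hours); then Sato and Beaumont (both 19932 hours); then Sorensen (13584 hours).
Among Nguyen, Reyes and Leclerc, shift-lead qualified before not shift-lead qualified: Nguyen and Reyes (shift-lead qualified) before Leclerc (not shift-lead qualified).
Nguyen and Reyes both have company hire date Jul 19, 2005, so the next rule applies.
Nguyen and Reyes both have classification seniority date 15 Mar 2015, so the next rule applies.
Among Nguyen and Reyes, by employee number (higher first): Nguyen (8362) before Reyes (3133).
Sato and Beaumont are each shift-lead qualified, so the next rule applies.
Sato and Beaumont both have company hire date Jul 1, 1996, so the next rule applies.
Sato and Beaumont both have classification seniority date 11 Dec 2015, so the next rule applies.
Among Sato and Beaumont, by employee number (higher first): Sato (6285) before Beaumont (2051).
Order: Nguyen, Reyes, Leclerc, Sato, Beaumont, Sorensen.

Leclerc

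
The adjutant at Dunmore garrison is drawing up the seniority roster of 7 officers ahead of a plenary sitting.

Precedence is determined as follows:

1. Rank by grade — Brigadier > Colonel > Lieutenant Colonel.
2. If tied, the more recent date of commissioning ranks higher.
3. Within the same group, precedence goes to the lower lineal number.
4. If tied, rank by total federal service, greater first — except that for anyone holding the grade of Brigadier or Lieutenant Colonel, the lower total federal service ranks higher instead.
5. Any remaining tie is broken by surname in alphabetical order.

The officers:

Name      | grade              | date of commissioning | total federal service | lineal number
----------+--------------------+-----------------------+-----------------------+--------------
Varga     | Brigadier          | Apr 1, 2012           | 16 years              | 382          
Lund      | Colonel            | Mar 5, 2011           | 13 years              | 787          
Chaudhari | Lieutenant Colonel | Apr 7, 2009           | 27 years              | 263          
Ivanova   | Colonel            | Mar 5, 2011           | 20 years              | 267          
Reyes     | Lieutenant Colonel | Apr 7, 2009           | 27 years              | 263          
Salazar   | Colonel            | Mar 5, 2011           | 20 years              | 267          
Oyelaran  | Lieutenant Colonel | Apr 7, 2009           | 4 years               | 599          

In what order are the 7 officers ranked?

Varga, Ivanova, Salazar, Lund, Chaudhari, Reyes, Oyelaran

By grade: Varga (Brigadier); then Ivanova, Salazar and Lund (Colonel); then Chaudhari, Reyes and Oyelaran (Lieutenant Colonel).
Ivanova, Salazar and Lund all have date of commissioning Mar 5, 2011, so the next rule applies.
Among Ivanova, Salazar and Lund, by lineal number (lower first): Ivanova and Salazar (267) before Lund (787).
Ivanova and Salazar both have total federal service 20 years, so the next rule applies.
Among Ivanova and Salazar, alphabetically by surname: Ivanova before Salazar.
Chaudhari, Reyes and Oyelaran all have date of commissioning Apr 7, 2009, so the next rule applies.
Among Chaudhari, Reyes and Oyelaran, by lineal number (lower first): Chaudhari and Reyes (263) before Oyelaran (599).
Chaudhari and Reyes both have total federal service 27 years, so the next rule applies.
Among Chaudhari and Reyes, alphabetically by surname: Chaudhari before Reyes.
Full order: Varga, Ivanova, Salazar, Lund, Chaudhari, Reyes, Oyelaran.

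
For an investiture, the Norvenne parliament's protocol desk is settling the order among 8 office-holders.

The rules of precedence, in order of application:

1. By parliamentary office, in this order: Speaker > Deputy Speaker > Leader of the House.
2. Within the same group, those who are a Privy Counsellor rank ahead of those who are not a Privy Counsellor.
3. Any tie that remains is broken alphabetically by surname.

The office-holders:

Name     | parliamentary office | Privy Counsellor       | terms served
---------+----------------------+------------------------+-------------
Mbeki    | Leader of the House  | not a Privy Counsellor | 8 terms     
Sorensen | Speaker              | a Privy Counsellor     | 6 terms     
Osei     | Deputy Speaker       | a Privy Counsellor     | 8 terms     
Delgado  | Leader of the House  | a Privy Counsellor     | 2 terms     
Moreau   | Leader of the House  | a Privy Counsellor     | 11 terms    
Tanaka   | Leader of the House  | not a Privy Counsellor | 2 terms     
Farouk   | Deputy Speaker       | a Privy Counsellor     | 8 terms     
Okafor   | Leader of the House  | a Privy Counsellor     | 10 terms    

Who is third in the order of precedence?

By parliamentary office: Sorensen (Speaker); then Farouk and Osei (Deputy Speaker); then Delgado, Moreau, Okafor, Mbeki and Tanaka (Leader of the House).
Farouk and Osei are each a Privy Counsellor, so the next rule applies.
Among Farouk and Osei, alphabetically by surname: Farouk before Osei.
Among Delgado, Moreau, Okafor, Mbeki and Tanaka, a Privy Counsellor before not a Privy Counsellor: Delgado, Moreau and Okafor (a Privy Counsellor) before Mbeki and Tanaka (not a Privy Counsellor).
Among Delgado, Moreau and Okafor, alphabetically by surname: Delgado before Moreau before Okafor.
Among Mbeki and Tanaka, alphabetically by surname: Mbeki before Tanaka.
Order: Sorensen, Farouk, Osei, Delgado, Moreau, Okafor, Mbeki, Tanaka.

Osei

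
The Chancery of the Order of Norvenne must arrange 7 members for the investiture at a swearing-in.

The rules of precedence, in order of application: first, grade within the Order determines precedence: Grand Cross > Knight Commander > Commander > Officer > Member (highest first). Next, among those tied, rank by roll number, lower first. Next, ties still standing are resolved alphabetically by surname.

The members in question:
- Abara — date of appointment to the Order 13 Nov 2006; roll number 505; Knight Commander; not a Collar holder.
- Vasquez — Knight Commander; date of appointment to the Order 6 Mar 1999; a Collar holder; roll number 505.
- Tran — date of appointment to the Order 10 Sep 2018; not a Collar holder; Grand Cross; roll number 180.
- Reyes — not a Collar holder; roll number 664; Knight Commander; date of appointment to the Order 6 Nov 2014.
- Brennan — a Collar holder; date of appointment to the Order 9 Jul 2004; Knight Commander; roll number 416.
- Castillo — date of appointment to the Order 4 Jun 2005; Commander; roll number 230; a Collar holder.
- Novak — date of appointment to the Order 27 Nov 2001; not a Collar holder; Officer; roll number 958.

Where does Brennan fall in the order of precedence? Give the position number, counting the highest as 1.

By grade within the Order: Tran (Grand Cross); then Brennan, Abara, Vasquez and Reyes (Knight Commander); then Castillo (Commander); then Novak (Officer).
Among Brennan, Abara, Vasquez and Reyes, by roll number (lower first): Brennan (416) before Abara and Vasquez (505) before Reyes (664).
Among Abara and Vasquez, alphabetically by surname: Abara before Vasquez.
Order: Tran, Brennan, Abara, Vasquez, Reyes, Castillo, Novak. So position 2.

2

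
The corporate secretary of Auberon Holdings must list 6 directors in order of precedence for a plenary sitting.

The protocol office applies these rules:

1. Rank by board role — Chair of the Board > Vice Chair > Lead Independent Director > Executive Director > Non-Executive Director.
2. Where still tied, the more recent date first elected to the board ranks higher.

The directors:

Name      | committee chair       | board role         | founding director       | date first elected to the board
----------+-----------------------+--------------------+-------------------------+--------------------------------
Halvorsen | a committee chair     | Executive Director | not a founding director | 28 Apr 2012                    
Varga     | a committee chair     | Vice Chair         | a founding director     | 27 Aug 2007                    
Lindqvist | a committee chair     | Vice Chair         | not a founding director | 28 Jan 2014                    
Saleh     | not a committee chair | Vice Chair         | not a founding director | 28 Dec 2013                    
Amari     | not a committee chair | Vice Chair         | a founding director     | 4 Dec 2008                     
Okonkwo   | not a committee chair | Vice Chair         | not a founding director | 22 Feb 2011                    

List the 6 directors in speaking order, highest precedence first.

By board role: Lindqvist, Saleh, Okonkwo, Amari and Varga (Vice Chair); then Halvorsen (Executive Director).
Among Lindqvist, Saleh, Okonkwo, Amari and Varga, by date first elected to the board (later first): Lindqvist (28 Jan 2014) before Saleh (28 Dec 2013) before Okonkwo (22 Feb 2011) before Amari (4 Dec 2008) before Varga (27 Aug 2007).
Full order: Lindqvist, Saleh, Okonkwo, Amari, Varga, Halvorsen.

Lindqvist, Saleh, Okonkwo, Amari, Varga, Halvorsen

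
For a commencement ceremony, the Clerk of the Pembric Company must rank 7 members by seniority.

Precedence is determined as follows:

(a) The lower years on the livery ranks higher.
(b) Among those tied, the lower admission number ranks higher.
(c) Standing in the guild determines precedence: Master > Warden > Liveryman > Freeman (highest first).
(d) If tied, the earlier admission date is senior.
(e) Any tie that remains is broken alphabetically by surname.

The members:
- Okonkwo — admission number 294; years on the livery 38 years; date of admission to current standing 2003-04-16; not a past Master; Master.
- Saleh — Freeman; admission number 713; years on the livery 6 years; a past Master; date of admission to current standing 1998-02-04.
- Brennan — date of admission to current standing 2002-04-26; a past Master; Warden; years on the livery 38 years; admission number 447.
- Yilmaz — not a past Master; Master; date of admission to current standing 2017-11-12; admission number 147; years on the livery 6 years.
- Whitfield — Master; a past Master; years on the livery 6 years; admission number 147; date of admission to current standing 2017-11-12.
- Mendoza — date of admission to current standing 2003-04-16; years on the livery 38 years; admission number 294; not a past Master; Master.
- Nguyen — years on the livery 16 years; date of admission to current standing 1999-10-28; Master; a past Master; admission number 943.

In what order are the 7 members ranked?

By years on the livery (lower first): Whitfield, Yilmaz and Saleh (each 6 years); then Nguyen (16 years); then Mendoza, Okonkwo and Brennan (each 38 years).
Among Whitfield, Yilmaz and Saleh, by admission number (lower first): Whitfield and Yilmaz (147) before Saleh (713).
Whitfield and Yilmaz are each Master, so the next rule applies.
Whitfield and Yilmaz both have date of admission to current standing 2017-11-12, so the next rule applies.
Among Whitfield and Yilmaz, alphabetically by surname: Whitfield before Yilmaz.
Among Mendoza, Okonkwo and Brennan, by admission number (lower first): Mendoza and Okonkwo (294) before Brennan (447).
Mendoza and Okonkwo are each Master, so the next rule applies.
Mendoza and Okonkwo both have date of admission to current standing 2003-04-16, so the next rule applies.
Among Mendoza and Okonkwo, alphabetically by surname: Mendoza before Okonkwo.
Full order: Whitfield, Yilmaz, Saleh, Nguyen, Mendoza, Okonkwo, Brennan.

Whitfield, Yilmaz, Saleh, Nguyen, Mendoza, Okonkwo, Brennan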